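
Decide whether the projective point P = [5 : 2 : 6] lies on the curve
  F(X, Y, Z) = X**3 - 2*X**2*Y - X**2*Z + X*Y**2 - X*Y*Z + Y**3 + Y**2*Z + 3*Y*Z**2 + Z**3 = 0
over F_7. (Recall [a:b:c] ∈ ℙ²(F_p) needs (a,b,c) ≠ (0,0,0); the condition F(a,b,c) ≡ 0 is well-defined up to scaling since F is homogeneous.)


F(5,2,6) ≡ 5 (mod 7); P is NOT on the curve.

Evaluate F(5, 2, 6) term-by-term (mod 7).
  X**3 ↦ 1·125·1·1 = 125
  -2*X**2*Y ↦ -2·25·2·1 = -100
  -X**2*Z ↦ -1·25·1·6 = -150
  X*Y**2 ↦ 1·5·4·1 = 20
  -X*Y*Z ↦ -1·5·2·6 = -60
  Y**3 ↦ 1·1·8·1 = 8
  Y**2*Z ↦ 1·1·4·6 = 24
  3*Y*Z**2 ↦ 3·1·2·36 = 216
  Z**3 ↦ 1·1·1·216 = 216
Sum: F(5, 2, 6) = (125) + (-100) + (-150) + (20) + (-60) + (8) + (24) + (216) + (216) = 299.
Reducing mod 7: 299 ≡ 5 (mod 7).
Since F(a, b, c) ≡ 5 ≠ 0 (mod 7), P does NOT lie on the curve.


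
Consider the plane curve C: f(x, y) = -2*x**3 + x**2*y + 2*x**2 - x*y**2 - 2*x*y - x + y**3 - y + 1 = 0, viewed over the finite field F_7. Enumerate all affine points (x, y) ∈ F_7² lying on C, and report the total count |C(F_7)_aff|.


Affine F_7-points: {(0, 2), (1, 0), (1, 2), (1, 6), (3, 4), (5, 6)}; count = 6.

For each of the 49 pairs (x, y) ∈ F_7², evaluate f(x, y) mod 7. Record the zeros.
  x = 0: [0↦1, 1↦1, 2↦0, 3↦4, 4↦5, 5↦2, 6↦1]  zeros at y ∈ {2}
  x = 1: [0↦0, 1↦5, 2↦0, 3↦5, 4↦5, 5↦6, 6↦0]  zeros at y ∈ {0, 2, 6}
  x = 2: [0↦5, 1↦3, 2↦3, 3↦4, 4↦5, 5↦5, 6↦3]  zeros at y ∈ ∅
  x = 3: [0↦4, 1↦4, 2↦4, 3↦3, 4↦0, 5↦1, 6↦5]  zeros at y ∈ {4}
  x = 4: [0↦6, 1↦3, 2↦5, 3↦4, 4↦6, 5↦3, 6↦1]  zeros at y ∈ ∅
  x = 5: [0↦6, 1↦2, 2↦1, 3↦2, 4↦4, 5↦6, 6↦0]  zeros at y ∈ {6}
  x = 6: [0↦6, 1↦3, 2↦1, 3↦6, 4↦3, 5↦5, 6↦4]  zeros at y ∈ ∅
Collecting zeros: affine points = {(0, 2), (1, 0), (1, 2), (1, 6), (3, 4), (5, 6)}.
Total count |C(F_7)_aff| = 6.


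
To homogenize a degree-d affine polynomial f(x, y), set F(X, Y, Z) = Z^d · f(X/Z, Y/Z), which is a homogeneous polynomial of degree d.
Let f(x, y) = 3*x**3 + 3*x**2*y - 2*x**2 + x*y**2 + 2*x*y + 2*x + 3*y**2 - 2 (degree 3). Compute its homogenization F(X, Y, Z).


F(X, Y, Z) = 3*X**3 + 3*X**2*Y - 2*X**2*Z + X*Y**2 + 2*X*Y*Z + 2*X*Z**2 + 3*Y**2*Z - 2*Z**3

deg(f) = 3.
Substitute x = X/Z, y = Y/Z into f, then multiply by Z^3.
  monomial 3·x^3·y^0 ↦ 3·X^3·Y^0·Z^0.
  monomial 3·x^2·y^1 ↦ 3·X^2·Y^1·Z^0.
  monomial -2·x^2·y^0 ↦ -2·X^2·Y^0·Z^1.
  monomial 1·x^1·y^2 ↦ 1·X^1·Y^2·Z^0.
  monomial 2·x^1·y^1 ↦ 2·X^1·Y^1·Z^1.
  monomial 2·x^1·y^0 ↦ 2·X^1·Y^0·Z^2.
  monomial 3·x^0·y^2 ↦ 3·X^0·Y^2·Z^1.
  monomial -2·x^0·y^0 ↦ -2·X^0·Y^0·Z^3.
Collecting: F(X, Y, Z) = 3*X**3 + 3*X**2*Y - 2*X**2*Z + X*Y**2 + 2*X*Y*Z + 2*X*Z**2 + 3*Y**2*Z - 2*Z**3.


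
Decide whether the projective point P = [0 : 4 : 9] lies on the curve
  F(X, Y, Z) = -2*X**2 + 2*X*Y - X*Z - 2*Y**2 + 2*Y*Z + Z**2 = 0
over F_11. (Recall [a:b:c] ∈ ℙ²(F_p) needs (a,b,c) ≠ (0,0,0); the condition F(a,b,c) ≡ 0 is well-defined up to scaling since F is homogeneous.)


F(0,4,9) ≡ 0 (mod 11); P is on the curve.

Evaluate F(0, 4, 9) term-by-term (mod 11).
  -2*X**2 ↦ -2·0·1·1 = 0
  2*X*Y ↦ 2·0·4·1 = 0
  -X*Z ↦ -1·0·1·9 = 0
  -2*Y**2 ↦ -2·1·16·1 = -32
  2*Y*Z ↦ 2·1·4·9 = 72
  Z**2 ↦ 1·1·1·81 = 81
Sum: F(0, 4, 9) = (0) + (0) + (0) + (-32) + (72) + (81) = 121.
Reducing mod 11: 121 ≡ 0 (mod 11).
Since F(a, b, c) ≡ 0 (mod 11), P lies on the curve.


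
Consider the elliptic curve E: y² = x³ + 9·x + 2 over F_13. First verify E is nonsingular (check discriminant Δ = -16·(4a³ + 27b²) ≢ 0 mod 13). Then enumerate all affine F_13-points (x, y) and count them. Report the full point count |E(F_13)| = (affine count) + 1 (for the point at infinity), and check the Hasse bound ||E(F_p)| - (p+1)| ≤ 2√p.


Affine points = {(1, 5), (1, 8), (3, 2), (3, 11), (5, 4), (5, 9), (6, 5), (6, 8), (8, 1), (8, 12), (10, 0)}; affine count = 11; |E(F_13)| = 12.

Discriminant check: Δ ∝ 4a³ + 27b² = 4·9³ + 27·2² = 4·729 + 27·4 ≡ 8 (mod 13). Nonzero ⇒ E is nonsingular.
For each x ∈ F_13, compute rhs = x³ + 9·x + 2 mod 13, then count y ∈ F_13 with y² ≡ rhs.
  x = 0: rhs = 2, matching y values: none (0 points).
  x = 1: rhs = 12, matching y values: 5, 8 (2 points).
  x = 2: rhs = 2, matching y values: none (0 points).
  x = 3: rhs = 4, matching y values: 2, 11 (2 points).
  x = 4: rhs = 11, matching y values: none (0 points).
  x = 5: rhs = 3, matching y values: 4, 9 (2 points).
  x = 6: rhs = 12, matching y values: 5, 8 (2 points).
  x = 7: rhs = 5, matching y values: none (0 points).
  x = 8: rhs = 1, matching y values: 1, 12 (2 points).
  x = 9: rhs = 6, matching y values: none (0 points).
  x = 10: rhs = 0, matching y values: 0 (1 points).
  x = 11: rhs = 2, matching y values: none (0 points).
  x = 12: rhs = 5, matching y values: none (0 points).
Total affine count: 11.
Full point count |E(F_13)| = 11 + 1 = 12.
Hasse bound: |12 − (13+1)| = |-2| = 2 ≤ 2√13 ≈ 7.2111 ✓.


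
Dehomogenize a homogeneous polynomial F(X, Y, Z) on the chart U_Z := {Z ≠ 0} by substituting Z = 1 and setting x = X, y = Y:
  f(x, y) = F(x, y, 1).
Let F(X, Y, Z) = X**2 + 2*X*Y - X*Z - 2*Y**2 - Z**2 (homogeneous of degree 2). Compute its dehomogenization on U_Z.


f(x, y) = x**2 + 2*x*y - x - 2*y**2 - 1

On U_Z we set Z = 1. Each monomial c·X^i·Y^j·Z^k in F becomes c·x^i·y^j·1^k = c·x^i·y^j.
Substituting Z = 1: F(X, Y, 1) = x**2 + 2*x*y - x - 2*y**2 - 1.
Note: deg(f) ≤ deg(F) = 2; strict inequality happens when F is divisible by Z (lost terms).


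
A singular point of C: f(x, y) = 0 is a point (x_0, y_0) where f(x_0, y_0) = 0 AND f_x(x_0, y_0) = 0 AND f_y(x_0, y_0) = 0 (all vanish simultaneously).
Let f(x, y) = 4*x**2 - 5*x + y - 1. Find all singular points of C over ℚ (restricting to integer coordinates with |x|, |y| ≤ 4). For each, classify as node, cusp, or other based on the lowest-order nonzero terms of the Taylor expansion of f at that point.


No singular points in the scanned grid; C is smooth there.

Compute partial derivatives:
  f_x = 8*x - 5.
  f_y = 1.
f_y = 1 is a nonzero constant, so f_y never vanishes: no point (x, y) can satisfy f = f_x = f_y = 0. In particular no (x, y) ∈ {−4, ..., 4}² is singular; the curve is smooth.


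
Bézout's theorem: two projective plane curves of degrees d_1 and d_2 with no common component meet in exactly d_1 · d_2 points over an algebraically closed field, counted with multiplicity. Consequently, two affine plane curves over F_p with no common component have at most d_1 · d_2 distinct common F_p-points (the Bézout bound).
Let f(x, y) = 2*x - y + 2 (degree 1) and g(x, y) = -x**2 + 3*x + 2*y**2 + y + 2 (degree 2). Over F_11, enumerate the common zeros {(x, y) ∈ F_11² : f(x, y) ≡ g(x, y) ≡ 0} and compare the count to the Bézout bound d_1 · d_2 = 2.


Common zeros: ∅; count = 0; Bézout bound = 2.

deg(f) = 1, deg(g) = 2, so Bézout bound = 2.
Scan x ∈ F_11. For each x, list the y ∈ F_11 with f(x, y) ≡ 0 and those with g(x, y) ≡ 0 (mod 11); the common zeros in that column are the intersection.
  x = 0: f ≡ 0 at y ∈ {2}; g ≡ 0 at y ∈ ∅; common: ∅.
  x = 1: f ≡ 0 at y ∈ {4}; g ≡ 0 at y ∈ ∅; common: ∅.
  x = 2: f ≡ 0 at y ∈ {6}; g ≡ 0 at y ∈ ∅; common: ∅.
  x = 3: f ≡ 0 at y ∈ {8}; g ≡ 0 at y ∈ ∅; common: ∅.
  x = 4: f ≡ 0 at y ∈ {10}; g ≡ 0 at y ∈ ∅; common: ∅.
  x = 5: f ≡ 0 at y ∈ {1}; g ≡ 0 at y ∈ ∅; common: ∅.
  x = 6: f ≡ 0 at y ∈ {3}; g ≡ 0 at y ∈ ∅; common: ∅.
  x = 7: f ≡ 0 at y ∈ {5}; g ≡ 0 at y ∈ {8}; common: ∅.
  x = 8: f ≡ 0 at y ∈ {7}; g ≡ 0 at y ∈ ∅; common: ∅.
  x = 9: f ≡ 0 at y ∈ {9}; g ≡ 0 at y ∈ ∅; common: ∅.
  x = 10: f ≡ 0 at y ∈ {0}; g ≡ 0 at y ∈ ∅; common: ∅.
Collecting: common zeros = ∅, so the count is 0.
Comparison with the Bézout bound: 0 ≤ 2 = deg(f)·deg(g), as expected for curves with no common component (the affine F_11-count falls short of the bound because intersections may lie at infinity, over extension fields, or carry multiplicity).


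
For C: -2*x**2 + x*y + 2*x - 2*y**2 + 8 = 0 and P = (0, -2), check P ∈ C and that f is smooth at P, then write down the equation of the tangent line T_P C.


Tangent line at P: 8*y + 16 = 0.

Step 1: f(0, -2) = 0, so P lies on C.
Step 2: partial derivatives
  f_x(x, y) = -4*x + y + 2, f_y(x, y) = x - 4*y.
  f_x(P) = 0, f_y(P) = 8 (gradient nonzero, so P is smooth).
Step 3: tangent line at P: 0·(x − 0) + 8·(y − -2) = 0.
Expanding: 8*y + 16 = 0.


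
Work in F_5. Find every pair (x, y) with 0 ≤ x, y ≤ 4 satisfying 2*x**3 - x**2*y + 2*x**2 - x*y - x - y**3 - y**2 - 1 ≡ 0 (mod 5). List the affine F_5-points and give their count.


Affine F_5-points: {(1, 3), (3, 4), (4, 0), (4, 4)}; count = 4.

For each of the 25 pairs (x, y) ∈ F_5², evaluate f(x, y) mod 5. Record the zeros.
  x = 0: [0↦4, 1↦2, 2↦2, 3↦3, 4↦4]  zeros at y ∈ ∅
  x = 1: [0↦2, 1↦3, 2↦1, 3↦0, 4↦4]  zeros at y ∈ {3}
  x = 2: [0↦1, 1↦3, 2↦2, 3↦2, 4↦2]  zeros at y ∈ ∅
  x = 3: [0↦3, 1↦4, 2↦2, 3↦1, 4↦0]  zeros at y ∈ {4}
  x = 4: [0↦0, 1↦3, 2↦3, 3↦4, 4↦0]  zeros at y ∈ {0, 4}
Collecting zeros: affine points = {(1, 3), (3, 4), (4, 0), (4, 4)}.
Total count |C(F_5)_aff| = 4.


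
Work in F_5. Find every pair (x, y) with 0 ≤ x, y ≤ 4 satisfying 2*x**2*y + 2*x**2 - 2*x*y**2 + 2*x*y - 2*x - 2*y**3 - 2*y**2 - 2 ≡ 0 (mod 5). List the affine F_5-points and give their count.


Affine F_5-points: {(1, 3), (2, 3), (3, 0), (3, 2), (3, 4), (4, 1)}; count = 6.

For each of the 25 pairs (x, y) ∈ F_5², evaluate f(x, y) mod 5. Record the zeros.
  x = 0: [0↦3, 1↦4, 2↦4, 3↦1, 4↦3]  zeros at y ∈ ∅
  x = 1: [0↦3, 1↦1, 2↦4, 3↦0, 4↦2]  zeros at y ∈ {3}
  x = 2: [0↦2, 1↦1, 2↦1, 3↦0, 4↦1]  zeros at y ∈ {3}
  x = 3: [0↦0, 1↦4, 2↦0, 3↦1, 4↦0]  zeros at y ∈ {0, 2, 4}
  x = 4: [0↦2, 1↦0, 2↦1, 3↦3, 4↦4]  zeros at y ∈ {1}
Collecting zeros: affine points = {(1, 3), (2, 3), (3, 0), (3, 2), (3, 4), (4, 1)}.
Total count |C(F_5)_aff| = 6.


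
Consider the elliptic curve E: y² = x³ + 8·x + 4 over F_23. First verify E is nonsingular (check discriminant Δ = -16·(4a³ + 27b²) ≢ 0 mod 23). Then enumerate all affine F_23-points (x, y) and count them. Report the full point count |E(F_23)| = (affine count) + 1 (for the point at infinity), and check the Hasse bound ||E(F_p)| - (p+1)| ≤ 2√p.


Affine points = {(0, 2), (0, 21), (1, 6), (1, 17), (3, 3), (3, 20), (4, 10), (4, 13), (5, 10), (5, 13), (7, 9), (7, 14), (9, 0), (10, 7), (10, 16), (14, 10), (14, 13), (15, 7), (15, 16), (17, 4), (17, 19), (18, 0), (19, 0), (21, 7), (21, 16), (22, 8), (22, 15)}; affine count = 27; |E(F_23)| = 28.

Discriminant check: Δ ∝ 4a³ + 27b² = 4·8³ + 27·4² = 4·512 + 27·16 ≡ 19 (mod 23). Nonzero ⇒ E is nonsingular.
For each x ∈ F_23, compute rhs = x³ + 8·x + 4 mod 23, then count y ∈ F_23 with y² ≡ rhs.
  x = 0: rhs = 4, matching y values: 2, 21 (2 points).
  x = 1: rhs = 13, matching y values: 6, 17 (2 points).
  x = 2: rhs = 5, matching y values: none (0 points).
  x = 3: rhs = 9, matching y values: 3, 20 (2 points).
  x = 4: rhs = 8, matching y values: 10, 13 (2 points).
  x = 5: rhs = 8, matching y values: 10, 13 (2 points).
  x = 6: rhs = 15, matching y values: none (0 points).
  x = 7: rhs = 12, matching y values: 9, 14 (2 points).
  x = 8: rhs = 5, matching y values: none (0 points).
  x = 9: rhs = 0, matching y values: 0 (1 points).
  x = 10: rhs = 3, matching y values: 7, 16 (2 points).
  x = 11: rhs = 20, matching y values: none (0 points).
  x = 12: rhs = 11, matching y values: none (0 points).
  x = 13: rhs = 5, matching y values: none (0 points).
  x = 14: rhs = 8, matching y values: 10, 13 (2 points).
  x = 15: rhs = 3, matching y values: 7, 16 (2 points).
  x = 16: rhs = 19, matching y values: none (0 points).
  x = 17: rhs = 16, matching y values: 4, 19 (2 points).
  x = 18: rhs = 0, matching y values: 0 (1 points).
  x = 19: rhs = 0, matching y values: 0 (1 points).
  x = 20: rhs = 22, matching y values: none (0 points).
  x = 21: rhs = 3, matching y values: 7, 16 (2 points).
  x = 22: rhs = 18, matching y values: 8, 15 (2 points).
Total affine count: 27.
Full point count |E(F_23)| = 27 + 1 = 28.
Hasse bound: |28 − (23+1)| = |4| = 4 ≤ 2√23 ≈ 9.5917 ✓.


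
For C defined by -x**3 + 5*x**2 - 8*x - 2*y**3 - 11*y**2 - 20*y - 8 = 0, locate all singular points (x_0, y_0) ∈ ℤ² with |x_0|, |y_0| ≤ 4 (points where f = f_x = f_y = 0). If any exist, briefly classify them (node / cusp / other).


Singular points: {(2, -2)}; classification: node.

Compute partial derivatives:
  f_x = -3*x**2 + 10*x - 8.
  f_y = -6*y**2 - 22*y - 20.
Scan x_0 ∈ {−4, ..., 4}. For each x_0, f_y(x_0, y) is a polynomial in y; find its integer roots y ∈ {−4, ..., 4}, then test f_x and f at those candidates.
  x = -4: f_y(-4, y) = -6*y**2 - 22*y - 20; vanishes at y ∈ {-2}. (-4, -2): f_x = -96 ≠ 0.
  x = -3: f_y(-3, y) = -6*y**2 - 22*y - 20; vanishes at y ∈ {-2}. (-3, -2): f_x = -65 ≠ 0.
  x = -2: f_y(-2, y) = -6*y**2 - 22*y - 20; vanishes at y ∈ {-2}. (-2, -2): f_x = -40 ≠ 0.
  x = -1: f_y(-1, y) = -6*y**2 - 22*y - 20; vanishes at y ∈ {-2}. (-1, -2): f_x = -21 ≠ 0.
  x = 0: f_y(0, y) = -6*y**2 - 22*y - 20; vanishes at y ∈ {-2}. (0, -2): f_x = -8 ≠ 0.
  x = 1: f_y(1, y) = -6*y**2 - 22*y - 20; vanishes at y ∈ {-2}. (1, -2): f_x = -1 ≠ 0.
  x = 2: f_y(2, y) = -6*y**2 - 22*y - 20; vanishes at y ∈ {-2}. (2, -2): f_x = 0, f = 0 — SINGULAR.
  x = 3: f_y(3, y) = -6*y**2 - 22*y - 20; vanishes at y ∈ {-2}. (3, -2): f_x = -5 ≠ 0.
  x = 4: f_y(4, y) = -6*y**2 - 22*y - 20; vanishes at y ∈ {-2}. (4, -2): f_x = -16 ≠ 0.
Only singular point on the grid: (2, -2).
Classify: substitute x = 2 + u, y = -2 + v and expand: f = -u**3 - u**2 - 2*v**3 + v**2.
No constant or linear terms (consistent with a singular point). Quadratic part: -u**2 + v**2. Cubic part: -u**3 - 2*v**3.
The quadratic part v**2 - u**2 = (v − u)(v + u) splits into two distinct linear factors, so there are two distinct tangent lines y − -2 = ±(x − 2) — this is a node (ordinary double point).
Classification: node.


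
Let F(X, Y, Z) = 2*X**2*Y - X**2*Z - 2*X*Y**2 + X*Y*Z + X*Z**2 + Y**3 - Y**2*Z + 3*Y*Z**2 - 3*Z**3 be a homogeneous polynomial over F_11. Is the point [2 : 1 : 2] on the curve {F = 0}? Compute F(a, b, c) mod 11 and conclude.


F(2,1,2) ≡ 6 (mod 11); P is NOT on the curve.

Evaluate F(2, 1, 2) term-by-term (mod 11).
  2*X**2*Y ↦ 2·4·1·1 = 8
  -X**2*Z ↦ -1·4·1·2 = -8
  -2*X*Y**2 ↦ -2·2·1·1 = -4
  X*Y*Z ↦ 1·2·1·2 = 4
  X*Z**2 ↦ 1·2·1·4 = 8
  Y**3 ↦ 1·1·1·1 = 1
  -Y**2*Z ↦ -1·1·1·2 = -2
  3*Y*Z**2 ↦ 3·1·1·4 = 12
  -3*Z**3 ↦ -3·1·1·8 = -24
Sum: F(2, 1, 2) = (8) + (-8) + (-4) + (4) + (8) + (1) + (-2) + (12) + (-24) = -5.
Reducing mod 11: -5 ≡ 6 (mod 11).
Since F(a, b, c) ≡ 6 ≠ 0 (mod 11), P does NOT lie on the curve.


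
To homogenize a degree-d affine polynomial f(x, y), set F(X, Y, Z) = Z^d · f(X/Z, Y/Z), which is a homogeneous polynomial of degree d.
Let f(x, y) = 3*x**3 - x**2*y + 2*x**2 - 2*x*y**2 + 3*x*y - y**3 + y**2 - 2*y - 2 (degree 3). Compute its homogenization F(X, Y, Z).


F(X, Y, Z) = 3*X**3 - X**2*Y + 2*X**2*Z - 2*X*Y**2 + 3*X*Y*Z - Y**3 + Y**2*Z - 2*Y*Z**2 - 2*Z**3

deg(f) = 3.
Substitute x = X/Z, y = Y/Z into f, then multiply by Z^3.
  monomial 3·x^3·y^0 ↦ 3·X^3·Y^0·Z^0.
  monomial -1·x^2·y^1 ↦ -1·X^2·Y^1·Z^0.
  monomial 2·x^2·y^0 ↦ 2·X^2·Y^0·Z^1.
  monomial -2·x^1·y^2 ↦ -2·X^1·Y^2·Z^0.
  monomial 3·x^1·y^1 ↦ 3·X^1·Y^1·Z^1.
  monomial -1·x^0·y^3 ↦ -1·X^0·Y^3·Z^0.
  monomial 1·x^0·y^2 ↦ 1·X^0·Y^2·Z^1.
  monomial -2·x^0·y^1 ↦ -2·X^0·Y^1·Z^2.
  monomial -2·x^0·y^0 ↦ -2·X^0·Y^0·Z^3.
Collecting: F(X, Y, Z) = 3*X**3 - X**2*Y + 2*X**2*Z - 2*X*Y**2 + 3*X*Y*Z - Y**3 + Y**2*Z - 2*Y*Z**2 - 2*Z**3.


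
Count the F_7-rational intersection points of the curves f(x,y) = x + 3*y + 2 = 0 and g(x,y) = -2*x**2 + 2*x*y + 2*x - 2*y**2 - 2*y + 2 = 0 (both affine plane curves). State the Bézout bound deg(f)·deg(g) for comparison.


Common zeros: {(1, 6), (4, 5)}; count = 2; Bézout bound = 2.

deg(f) = 1, deg(g) = 2, so Bézout bound = 2.
Scan x ∈ F_7. For each x, list the y ∈ F_7 with f(x, y) ≡ 0 and those with g(x, y) ≡ 0 (mod 7); the common zeros in that column are the intersection.
  x = 0: f ≡ 0 at y ∈ {4}; g ≡ 0 at y ∈ ∅; common: ∅.
  x = 1: f ≡ 0 at y ∈ {6}; g ≡ 0 at y ∈ {1, 6}; common: {6}.
  x = 2: f ≡ 0 at y ∈ {1}; g ≡ 0 at y ∈ {3, 5}; common: ∅.
  x = 3: f ≡ 0 at y ∈ {3}; g ≡ 0 at y ∈ ∅; common: ∅.
  x = 4: f ≡ 0 at y ∈ {5}; g ≡ 0 at y ∈ {5}; common: {5}.
  x = 5: f ≡ 0 at y ∈ {0}; g ≡ 0 at y ∈ ∅; common: ∅.
  x = 6: f ≡ 0 at y ∈ {2}; g ≡ 0 at y ∈ {6}; common: ∅.
Collecting: common zeros = {(1, 6), (4, 5)}, so the count is 2.
Comparison with the Bézout bound: 2 ≤ 2 = deg(f)·deg(g), as expected for curves with no common component (the bound is attained).


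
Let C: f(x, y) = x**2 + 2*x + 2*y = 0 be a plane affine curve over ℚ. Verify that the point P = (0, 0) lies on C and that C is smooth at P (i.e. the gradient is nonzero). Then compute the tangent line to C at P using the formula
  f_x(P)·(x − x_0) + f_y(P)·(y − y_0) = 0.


Tangent line at P: 2*x + 2*y = 0.

Step 1: f(0, 0) = 0, so P lies on C.
Step 2: partial derivatives
  f_x(x, y) = 2*x + 2, f_y(x, y) = 2.
  f_x(P) = 2, f_y(P) = 2 (gradient nonzero, so P is smooth).
Step 3: tangent line at P: 2·(x − 0) + 2·(y − 0) = 0.
Expanding: 2*x + 2*y = 0.


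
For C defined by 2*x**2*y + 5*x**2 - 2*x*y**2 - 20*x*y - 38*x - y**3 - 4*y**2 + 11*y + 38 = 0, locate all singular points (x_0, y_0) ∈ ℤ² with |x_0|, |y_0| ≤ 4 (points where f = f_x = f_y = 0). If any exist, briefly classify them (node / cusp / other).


Singular points: {(2, -3)}; classification: node.

Compute partial derivatives:
  f_x = 4*x*y + 10*x - 2*y**2 - 20*y - 38.
  f_y = 2*x**2 - 4*x*y - 20*x - 3*y**2 - 8*y + 11.
Scan x_0 ∈ {−4, ..., 4}. For each x_0, f_y(x_0, y) is a polynomial in y; find its integer roots y ∈ {−4, ..., 4}, then test f_x and f at those candidates.
  x = -4: f_y(-4, y) = -3*y**2 + 8*y + 123; no integer root y with |y| ≤ 4.
  x = -3: f_y(-3, y) = -3*y**2 + 4*y + 89; no integer root y with |y| ≤ 4.
  x = -2: f_y(-2, y) = 59 - 3*y**2; no integer root y with |y| ≤ 4.
  x = -1: f_y(-1, y) = -3*y**2 - 4*y + 33; no integer root y with |y| ≤ 4.
  x = 0: f_y(0, y) = -3*y**2 - 8*y + 11; vanishes at y ∈ {1}. (0, 1): f_x = -60 ≠ 0.
  x = 1: f_y(1, y) = -3*y**2 - 12*y - 7; no integer root y with |y| ≤ 4.
  x = 2: f_y(2, y) = -3*y**2 - 16*y - 21; vanishes at y ∈ {-3}. (2, -3): f_x = 0, f = 0 — SINGULAR.
  x = 3: f_y(3, y) = -3*y**2 - 20*y - 31; no integer root y with |y| ≤ 4.
  x = 4: f_y(4, y) = -3*y**2 - 24*y - 37; no integer root y with |y| ≤ 4.
Only singular point on the grid: (2, -3).
Classify: substitute x = 2 + u, y = -3 + v and expand: f = 2*u**2*v - u**2 - 2*u*v**2 - v**3 + v**2.
No constant or linear terms (consistent with a singular point). Quadratic part: -u**2 + v**2. Cubic part: 2*u**2*v - 2*u*v**2 - v**3.
The quadratic part v**2 - u**2 = (v − u)(v + u) splits into two distinct linear factors, so there are two distinct tangent lines y − -3 = ±(x − 2) — this is a node (ordinary double point).
Classification: node.


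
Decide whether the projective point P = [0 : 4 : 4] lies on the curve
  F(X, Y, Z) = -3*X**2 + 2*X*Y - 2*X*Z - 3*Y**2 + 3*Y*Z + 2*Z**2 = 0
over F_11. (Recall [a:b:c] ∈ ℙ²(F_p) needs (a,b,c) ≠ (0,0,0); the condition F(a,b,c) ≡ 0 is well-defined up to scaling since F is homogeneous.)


F(0,4,4) ≡ 10 (mod 11); P is NOT on the curve.

Evaluate F(0, 4, 4) term-by-term (mod 11).
  -3*X**2 ↦ -3·0·1·1 = 0
  2*X*Y ↦ 2·0·4·1 = 0
  -2*X*Z ↦ -2·0·1·4 = 0
  -3*Y**2 ↦ -3·1·16·1 = -48
  3*Y*Z ↦ 3·1·4·4 = 48
  2*Z**2 ↦ 2·1·1·16 = 32
Sum: F(0, 4, 4) = (0) + (0) + (0) + (-48) + (48) + (32) = 32.
Reducing mod 11: 32 ≡ 10 (mod 11).
Since F(a, b, c) ≡ 10 ≠ 0 (mod 11), P does NOT lie on the curve.


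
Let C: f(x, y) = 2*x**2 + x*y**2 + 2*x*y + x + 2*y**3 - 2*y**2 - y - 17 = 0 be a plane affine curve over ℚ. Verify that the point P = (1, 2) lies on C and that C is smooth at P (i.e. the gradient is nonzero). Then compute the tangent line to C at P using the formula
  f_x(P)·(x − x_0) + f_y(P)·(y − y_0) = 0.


Tangent line at P: 13*x + 21*y - 55 = 0.

Step 1: f(1, 2) = 0, so P lies on C.
Step 2: partial derivatives
  f_x(x, y) = 4*x + y**2 + 2*y + 1, f_y(x, y) = 2*x*y + 2*x + 6*y**2 - 4*y - 1.
  f_x(P) = 13, f_y(P) = 21 (gradient nonzero, so P is smooth).
Step 3: tangent line at P: 13·(x − 1) + 21·(y − 2) = 0.
Expanding: 13*x + 21*y - 55 = 0.


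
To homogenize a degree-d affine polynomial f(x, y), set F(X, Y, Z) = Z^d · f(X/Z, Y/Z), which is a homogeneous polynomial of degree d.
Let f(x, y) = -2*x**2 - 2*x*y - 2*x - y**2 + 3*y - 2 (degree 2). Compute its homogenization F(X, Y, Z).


F(X, Y, Z) = -2*X**2 - 2*X*Y - 2*X*Z - Y**2 + 3*Y*Z - 2*Z**2

deg(f) = 2.
Substitute x = X/Z, y = Y/Z into f, then multiply by Z^2.
  monomial -2·x^2·y^0 ↦ -2·X^2·Y^0·Z^0.
  monomial -2·x^1·y^1 ↦ -2·X^1·Y^1·Z^0.
  monomial -2·x^1·y^0 ↦ -2·X^1·Y^0·Z^1.
  monomial -1·x^0·y^2 ↦ -1·X^0·Y^2·Z^0.
  monomial 3·x^0·y^1 ↦ 3·X^0·Y^1·Z^1.
  monomial -2·x^0·y^0 ↦ -2·X^0·Y^0·Z^2.
Collecting: F(X, Y, Z) = -2*X**2 - 2*X*Y - 2*X*Z - Y**2 + 3*Y*Z - 2*Z**2.


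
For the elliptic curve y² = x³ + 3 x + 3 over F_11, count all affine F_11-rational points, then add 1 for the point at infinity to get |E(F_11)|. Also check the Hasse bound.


Affine points = {(0, 5), (0, 6), (5, 0), (7, 2), (7, 9), (8, 0), (9, 0)}; affine count = 7; |E(F_11)| = 8.

Discriminant check: Δ ∝ 4a³ + 27b² = 4·3³ + 27·3² = 4·27 + 27·9 ≡ 10 (mod 11). Nonzero ⇒ E is nonsingular.
For each x ∈ F_11, compute rhs = x³ + 3·x + 3 mod 11, then count y ∈ F_11 with y² ≡ rhs.
  x = 0: rhs = 3, matching y values: 5, 6 (2 points).
  x = 1: rhs = 7, matching y values: none (0 points).
  x = 2: rhs = 6, matching y values: none (0 points).
  x = 3: rhs = 6, matching y values: none (0 points).
  x = 4: rhs = 2, matching y values: none (0 points).
  x = 5: rhs = 0, matching y values: 0 (1 points).
  x = 6: rhs = 6, matching y values: none (0 points).
  x = 7: rhs = 4, matching y values: 2, 9 (2 points).
  x = 8: rhs = 0, matching y values: 0 (1 points).
  x = 9: rhs = 0, matching y values: 0 (1 points).
  x = 10: rhs = 10, matching y values: none (0 points).
Total affine count: 7.
Full point count |E(F_11)| = 7 + 1 = 8.
Hasse bound: |8 − (11+1)| = |-4| = 4 ≤ 2√11 ≈ 6.6332 ✓.


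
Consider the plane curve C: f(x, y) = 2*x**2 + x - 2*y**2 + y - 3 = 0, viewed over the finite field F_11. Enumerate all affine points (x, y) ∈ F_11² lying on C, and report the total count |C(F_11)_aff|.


Affine F_11-points: {(1, 0), (1, 6), (4, 0), (4, 6), (7, 7), (7, 10), (8, 1), (8, 5), (9, 7), (9, 10)}; count = 10.

For each of the 121 pairs (x, y) ∈ F_11², evaluate f(x, y) mod 11. Record the zeros.
  x = 0: [0↦8, 1↦7, 2↦2, 3↦4, 4↦2, 5↦7, 6↦8, 7↦5, 8↦9, 9↦9, 10↦5]  zeros at y ∈ ∅
  x = 1: [0↦0, 1↦10, 2↦5, 3↦7, 4↦5, 5↦10, 6↦0, 7↦8, 8↦1, 9↦1, 10↦8]  zeros at y ∈ {0, 6}
  x = 2: [0↦7, 1↦6, 2↦1, 3↦3, 4↦1, 5↦6, 6↦7, 7↦4, 8↦8, 9↦8, 10↦4]  zeros at y ∈ ∅
  x = 3: [0↦7, 1↦6, 2↦1, 3↦3, 4↦1, 5↦6, 6↦7, 7↦4, 8↦8, 9↦8, 10↦4]  zeros at y ∈ ∅
  x = 4: [0↦0, 1↦10, 2↦5, 3↦7, 4↦5, 5↦10, 6↦0, 7↦8, 8↦1, 9↦1, 10↦8]  zeros at y ∈ {0, 6}
  x = 5: [0↦8, 1↦7, 2↦2, 3↦4, 4↦2, 5↦7, 6↦8, 7↦5, 8↦9, 9↦9, 10↦5]  zeros at y ∈ ∅
  x = 6: [0↦9, 1↦8, 2↦3, 3↦5, 4↦3, 5↦8, 6↦9, 7↦6, 8↦10, 9↦10, 10↦6]  zeros at y ∈ ∅
  x = 7: [0↦3, 1↦2, 2↦8, 3↦10, 4↦8, 5↦2, 6↦3, 7↦0, 8↦4, 9↦4, 10↦0]  zeros at y ∈ {7, 10}
  x = 8: [0↦1, 1↦0, 2↦6, 3↦8, 4↦6, 5↦0, 6↦1, 7↦9, 8↦2, 9↦2, 10↦9]  zeros at y ∈ {1, 5}
  x = 9: [0↦3, 1↦2, 2↦8, 3↦10, 4↦8, 5↦2, 6↦3, 7↦0, 8↦4, 9↦4, 10↦0]  zeros at y ∈ {7, 10}
  x = 10: [0↦9, 1↦8, 2↦3, 3↦5, 4↦3, 5↦8, 6↦9, 7↦6, 8↦10, 9↦10, 10↦6]  zeros at y ∈ ∅
Collecting zeros: affine points = {(1, 0), (1, 6), (4, 0), (4, 6), (7, 7), (7, 10), (8, 1), (8, 5), (9, 7), (9, 10)}.
Total count |C(F_11)_aff| = 10.


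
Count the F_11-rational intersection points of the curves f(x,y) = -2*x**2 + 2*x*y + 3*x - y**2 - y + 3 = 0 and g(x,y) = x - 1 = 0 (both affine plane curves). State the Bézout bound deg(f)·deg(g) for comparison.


Common zeros: ∅; count = 0; Bézout bound = 2.

deg(f) = 2, deg(g) = 1, so Bézout bound = 2.
Scan x ∈ F_11. For each x, list the y ∈ F_11 with f(x, y) ≡ 0 and those with g(x, y) ≡ 0 (mod 11); the common zeros in that column are the intersection.
  x = 0: f ≡ 0 at y ∈ ∅; g ≡ 0 at y ∈ ∅; common: ∅.
  x = 1: f ≡ 0 at y ∈ ∅; g ≡ 0 at y ∈ {0, 1, 2, 3, 4, 5, 6, 7, 8, 9, 10}; common: ∅.
  x = 2: f ≡ 0 at y ∈ ∅; g ≡ 0 at y ∈ ∅; common: ∅.
  x = 3: f ≡ 0 at y ∈ {2, 3}; g ≡ 0 at y ∈ ∅; common: ∅.
  x = 4: f ≡ 0 at y ∈ {1, 6}; g ≡ 0 at y ∈ ∅; common: ∅.
  x = 5: f ≡ 0 at y ∈ ∅; g ≡ 0 at y ∈ ∅; common: ∅.
  x = 6: f ≡ 0 at y ∈ {2, 9}; g ≡ 0 at y ∈ ∅; common: ∅.
  x = 7: f ≡ 0 at y ∈ {3, 10}; g ≡ 0 at y ∈ ∅; common: ∅.
  x = 8: f ≡ 0 at y ∈ ∅; g ≡ 0 at y ∈ ∅; common: ∅.
  x = 9: f ≡ 0 at y ∈ {0, 6}; g ≡ 0 at y ∈ ∅; common: ∅.
  x = 10: f ≡ 0 at y ∈ {9, 10}; g ≡ 0 at y ∈ ∅; common: ∅.
Collecting: common zeros = ∅, so the count is 0.
Comparison with the Bézout bound: 0 ≤ 2 = deg(f)·deg(g), as expected for curves with no common component (the affine F_11-count falls short of the bound because intersections may lie at infinity, over extension fields, or carry multiplicity).


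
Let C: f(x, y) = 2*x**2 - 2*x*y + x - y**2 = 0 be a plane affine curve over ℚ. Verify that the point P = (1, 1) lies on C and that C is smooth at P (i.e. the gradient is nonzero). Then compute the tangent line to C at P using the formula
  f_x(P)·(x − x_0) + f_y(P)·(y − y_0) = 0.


Tangent line at P: 3*x - 4*y + 1 = 0.

Step 1: f(1, 1) = 0, so P lies on C.
Step 2: partial derivatives
  f_x(x, y) = 4*x - 2*y + 1, f_y(x, y) = -2*x - 2*y.
  f_x(P) = 3, f_y(P) = -4 (gradient nonzero, so P is smooth).
Step 3: tangent line at P: 3·(x − 1) + -4·(y − 1) = 0.
Expanding: 3*x - 4*y + 1 = 0.


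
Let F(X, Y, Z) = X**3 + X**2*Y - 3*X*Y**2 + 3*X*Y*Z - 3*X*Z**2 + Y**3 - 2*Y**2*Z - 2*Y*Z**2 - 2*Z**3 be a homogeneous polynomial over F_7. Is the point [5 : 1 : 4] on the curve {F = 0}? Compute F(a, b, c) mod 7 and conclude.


F(5,1,4) ≡ 5 (mod 7); P is NOT on the curve.

Evaluate F(5, 1, 4) term-by-term (mod 7).
  X**3 ↦ 1·125·1·1 = 125
  X**2*Y ↦ 1·25·1·1 = 25
  -3*X*Y**2 ↦ -3·5·1·1 = -15
  3*X*Y*Z ↦ 3·5·1·4 = 60
  -3*X*Z**2 ↦ -3·5·1·16 = -240
  Y**3 ↦ 1·1·1·1 = 1
  -2*Y**2*Z ↦ -2·1·1·4 = -8
  -2*Y*Z**2 ↦ -2·1·1·16 = -32
  -2*Z**3 ↦ -2·1·1·64 = -128
Sum: F(5, 1, 4) = (125) + (25) + (-15) + (60) + (-240) + (1) + (-8) + (-32) + (-128) = -212.
Reducing mod 7: -212 ≡ 5 (mod 7).
Since F(a, b, c) ≡ 5 ≠ 0 (mod 7), P does NOT lie on the curve.


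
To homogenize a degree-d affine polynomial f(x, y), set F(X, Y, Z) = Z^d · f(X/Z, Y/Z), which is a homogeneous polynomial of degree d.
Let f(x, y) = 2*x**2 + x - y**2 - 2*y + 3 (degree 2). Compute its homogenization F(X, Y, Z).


F(X, Y, Z) = 2*X**2 + X*Z - Y**2 - 2*Y*Z + 3*Z**2

deg(f) = 2.
Substitute x = X/Z, y = Y/Z into f, then multiply by Z^2.
  monomial 2·x^2·y^0 ↦ 2·X^2·Y^0·Z^0.
  monomial 1·x^1·y^0 ↦ 1·X^1·Y^0·Z^1.
  monomial -1·x^0·y^2 ↦ -1·X^0·Y^2·Z^0.
  monomial -2·x^0·y^1 ↦ -2·X^0·Y^1·Z^1.
  monomial 3·x^0·y^0 ↦ 3·X^0·Y^0·Z^2.
Collecting: F(X, Y, Z) = 2*X**2 + X*Z - Y**2 - 2*Y*Z + 3*Z**2.


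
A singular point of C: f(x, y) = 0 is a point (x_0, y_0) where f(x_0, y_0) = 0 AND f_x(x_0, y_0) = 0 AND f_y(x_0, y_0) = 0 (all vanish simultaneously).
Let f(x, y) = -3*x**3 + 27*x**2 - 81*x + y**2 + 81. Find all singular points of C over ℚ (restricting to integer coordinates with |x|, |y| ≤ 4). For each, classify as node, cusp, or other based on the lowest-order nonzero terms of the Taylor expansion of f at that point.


Singular points: {(3, 0)}; classification: cusp.

Compute partial derivatives:
  f_x = -9*x**2 + 54*x - 81.
  f_y = 2*y.
Scan x_0 ∈ {−4, ..., 4}. For each x_0, f_y(x_0, y) is a polynomial in y; find its integer roots y ∈ {−4, ..., 4}, then test f_x and f at those candidates.
  x = -4: f_y(-4, y) = 2*y; vanishes at y ∈ {0}. (-4, 0): f_x = -441 ≠ 0.
  x = -3: f_y(-3, y) = 2*y; vanishes at y ∈ {0}. (-3, 0): f_x = -324 ≠ 0.
  x = -2: f_y(-2, y) = 2*y; vanishes at y ∈ {0}. (-2, 0): f_x = -225 ≠ 0.
  x = -1: f_y(-1, y) = 2*y; vanishes at y ∈ {0}. (-1, 0): f_x = -144 ≠ 0.
  x = 0: f_y(0, y) = 2*y; vanishes at y ∈ {0}. (0, 0): f_x = -81 ≠ 0.
  x = 1: f_y(1, y) = 2*y; vanishes at y ∈ {0}. (1, 0): f_x = -36 ≠ 0.
  x = 2: f_y(2, y) = 2*y; vanishes at y ∈ {0}. (2, 0): f_x = -9 ≠ 0.
  x = 3: f_y(3, y) = 2*y; vanishes at y ∈ {0}. (3, 0): f_x = 0, f = 0 — SINGULAR.
  x = 4: f_y(4, y) = 2*y; vanishes at y ∈ {0}. (4, 0): f_x = -9 ≠ 0.
Only singular point on the grid: (3, 0).
Classify: substitute x = 3 + u, y = 0 + v and expand: f = -3*u**3 + v**2.
No constant or linear terms (consistent with a singular point). Quadratic part: v**2. Cubic part: -3*u**3.
The quadratic part v**2 is a perfect square, so there is a single (double) tangent line v = 0, i.e. y = 0. Restricting the cubic part to that line (v = 0) leaves -3*u**3 ≠ 0, so f is not divisible by v and the branch is v² ≈ 3*u**3 to lowest order — this is a cusp.
Classification: cusp.


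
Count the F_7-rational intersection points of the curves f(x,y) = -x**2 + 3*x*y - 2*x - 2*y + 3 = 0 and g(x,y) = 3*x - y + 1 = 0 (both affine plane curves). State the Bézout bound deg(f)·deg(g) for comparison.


Common zeros: {(6, 5)}; count = 1; Bézout bound = 2.

deg(f) = 2, deg(g) = 1, so Bézout bound = 2.
Scan x ∈ F_7. For each x, list the y ∈ F_7 with f(x, y) ≡ 0 and those with g(x, y) ≡ 0 (mod 7); the common zeros in that column are the intersection.
  x = 0: f ≡ 0 at y ∈ {5}; g ≡ 0 at y ∈ {1}; common: ∅.
  x = 1: f ≡ 0 at y ∈ {0}; g ≡ 0 at y ∈ {4}; common: ∅.
  x = 2: f ≡ 0 at y ∈ {3}; g ≡ 0 at y ∈ {0}; common: ∅.
  x = 3: f ≡ 0 at y ∈ ∅; g ≡ 0 at y ∈ {3}; common: ∅.
  x = 4: f ≡ 0 at y ∈ {0}; g ≡ 0 at y ∈ {6}; common: ∅.
  x = 5: f ≡ 0 at y ∈ {3}; g ≡ 0 at y ∈ {2}; common: ∅.
  x = 6: f ≡ 0 at y ∈ {5}; g ≡ 0 at y ∈ {5}; common: {5}.
Collecting: common zeros = {(6, 5)}, so the count is 1.
Comparison with the Bézout bound: 1 ≤ 2 = deg(f)·deg(g), as expected for curves with no common component (the affine F_7-count falls short of the bound because intersections may lie at infinity, over extension fields, or carry multiplicity).


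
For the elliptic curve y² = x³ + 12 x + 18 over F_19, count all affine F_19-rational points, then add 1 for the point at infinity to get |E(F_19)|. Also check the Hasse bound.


Affine points = {(3, 9), (3, 10), (4, 4), (4, 15), (9, 0), (10, 6), (10, 13), (12, 3), (12, 16), (14, 2), (14, 17), (15, 1), (15, 18), (17, 9), (17, 10), (18, 9), (18, 10)}; affine count = 17; |E(F_19)| = 18.

Discriminant check: Δ ∝ 4a³ + 27b² = 4·12³ + 27·18² = 4·1728 + 27·324 ≡ 4 (mod 19). Nonzero ⇒ E is nonsingular.
For each x ∈ F_19, compute rhs = x³ + 12·x + 18 mod 19, then count y ∈ F_19 with y² ≡ rhs.
  x = 0: rhs = 18, matching y values: none (0 points).
  x = 1: rhs = 12, matching y values: none (0 points).
  x = 2: rhs = 12, matching y values: none (0 points).
  x = 3: rhs = 5, matching y values: 9, 10 (2 points).
  x = 4: rhs = 16, matching y values: 4, 15 (2 points).
  x = 5: rhs = 13, matching y values: none (0 points).
  x = 6: rhs = 2, matching y values: none (0 points).
  x = 7: rhs = 8, matching y values: none (0 points).
  x = 8: rhs = 18, matching y values: none (0 points).
  x = 9: rhs = 0, matching y values: 0 (1 points).
  x = 10: rhs = 17, matching y values: 6, 13 (2 points).
  x = 11: rhs = 18, matching y values: none (0 points).
  x = 12: rhs = 9, matching y values: 3, 16 (2 points).
  x = 13: rhs = 15, matching y values: none (0 points).
  x = 14: rhs = 4, matching y values: 2, 17 (2 points).
  x = 15: rhs = 1, matching y values: 1, 18 (2 points).
  x = 16: rhs = 12, matching y values: none (0 points).
  x = 17: rhs = 5, matching y values: 9, 10 (2 points).
  x = 18: rhs = 5, matching y values: 9, 10 (2 points).
Total affine count: 17.
Full point count |E(F_19)| = 17 + 1 = 18.
Hasse bound: |18 − (19+1)| = |-2| = 2 ≤ 2√19 ≈ 8.7178 ✓.


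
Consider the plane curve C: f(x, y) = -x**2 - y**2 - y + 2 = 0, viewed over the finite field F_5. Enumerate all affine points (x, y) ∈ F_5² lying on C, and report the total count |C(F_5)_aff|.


Affine F_5-points: {(0, 1), (0, 3), (1, 2), (4, 2)}; count = 4.

For each of the 25 pairs (x, y) ∈ F_5², evaluate f(x, y) mod 5. Record the zeros.
  x = 0: [0↦2, 1↦0, 2↦1, 3↦0, 4↦2]  zeros at y ∈ {1, 3}
  x = 1: [0↦1, 1↦4, 2↦0, 3↦4, 4↦1]  zeros at y ∈ {2}
  x = 2: [0↦3, 1↦1, 2↦2, 3↦1, 4↦3]  zeros at y ∈ ∅
  x = 3: [0↦3, 1↦1, 2↦2, 3↦1, 4↦3]  zeros at y ∈ ∅
  x = 4: [0↦1, 1↦4, 2↦0, 3↦4, 4↦1]  zeros at y ∈ {2}
Collecting zeros: affine points = {(0, 1), (0, 3), (1, 2), (4, 2)}.
Total count |C(F_5)_aff| = 4.


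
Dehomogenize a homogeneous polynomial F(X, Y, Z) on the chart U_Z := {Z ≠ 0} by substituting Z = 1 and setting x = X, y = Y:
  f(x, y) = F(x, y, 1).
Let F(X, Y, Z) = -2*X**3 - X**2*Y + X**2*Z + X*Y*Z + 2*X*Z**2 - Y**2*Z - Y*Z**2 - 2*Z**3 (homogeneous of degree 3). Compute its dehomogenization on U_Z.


f(x, y) = -2*x**3 - x**2*y + x**2 + x*y + 2*x - y**2 - y - 2

On U_Z we set Z = 1. Each monomial c·X^i·Y^j·Z^k in F becomes c·x^i·y^j·1^k = c·x^i·y^j.
Substituting Z = 1: F(X, Y, 1) = -2*x**3 - x**2*y + x**2 + x*y + 2*x - y**2 - y - 2.
Note: deg(f) ≤ deg(F) = 3; strict inequality happens when F is divisible by Z (lost terms).


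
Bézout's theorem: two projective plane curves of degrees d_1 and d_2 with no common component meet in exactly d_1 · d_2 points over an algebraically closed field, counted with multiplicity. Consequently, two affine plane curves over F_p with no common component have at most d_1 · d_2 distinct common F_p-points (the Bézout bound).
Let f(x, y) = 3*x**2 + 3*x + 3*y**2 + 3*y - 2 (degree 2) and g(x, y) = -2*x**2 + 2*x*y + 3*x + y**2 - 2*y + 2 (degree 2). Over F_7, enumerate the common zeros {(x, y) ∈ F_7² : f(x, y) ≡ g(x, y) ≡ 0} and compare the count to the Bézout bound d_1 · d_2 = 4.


Common zeros: {(3, 3)}; count = 1; Bézout bound = 4.

deg(f) = 2, deg(g) = 2, so Bézout bound = 4.
Scan x ∈ F_7. For each x, list the y ∈ F_7 with f(x, y) ≡ 0 and those with g(x, y) ≡ 0 (mod 7); the common zeros in that column are the intersection.
  x = 0: f ≡ 0 at y ∈ ∅; g ≡ 0 at y ∈ ∅; common: ∅.
  x = 1: f ≡ 0 at y ∈ ∅; g ≡ 0 at y ∈ {2, 5}; common: ∅.
  x = 2: f ≡ 0 at y ∈ ∅; g ≡ 0 at y ∈ {0, 5}; common: ∅.
  x = 3: f ≡ 0 at y ∈ {3}; g ≡ 0 at y ∈ {0, 3}; common: {3}.
  x = 4: f ≡ 0 at y ∈ ∅; g ≡ 0 at y ∈ ∅; common: ∅.
  x = 5: f ≡ 0 at y ∈ ∅; g ≡ 0 at y ∈ {3}; common: ∅.
  x = 6: f ≡ 0 at y ∈ ∅; g ≡ 0 at y ∈ {2}; common: ∅.
Collecting: common zeros = {(3, 3)}, so the count is 1.
Comparison with the Bézout bound: 1 ≤ 4 = deg(f)·deg(g), as expected for curves with no common component (the affine F_7-count falls short of the bound because intersections may lie at infinity, over extension fields, or carry multiplicity).


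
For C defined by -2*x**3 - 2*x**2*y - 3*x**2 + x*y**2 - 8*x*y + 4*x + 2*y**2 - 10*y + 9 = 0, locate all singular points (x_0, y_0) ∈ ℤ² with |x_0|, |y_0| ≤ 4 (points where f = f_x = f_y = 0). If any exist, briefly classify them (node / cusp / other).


Singular points: {(-1, 2)}; classification: node.

Compute partial derivatives:
  f_x = -6*x**2 - 4*x*y - 6*x + y**2 - 8*y + 4.
  f_y = -2*x**2 + 2*x*y - 8*x + 4*y - 10.
Scan x_0 ∈ {−4, ..., 4}. For each x_0, f_y(x_0, y) is a polynomial in y; find its integer roots y ∈ {−4, ..., 4}, then test f_x and f at those candidates.
  x = -4: f_y(-4, y) = -4*y - 10; no integer root y with |y| ≤ 4.
  x = -3: f_y(-3, y) = -2*y - 4; vanishes at y ∈ {-2}. (-3, -2): f_x = -36 ≠ 0.
  x = -2: f_y(-2, y) = -2; no integer root y with |y| ≤ 4.
  x = -1: f_y(-1, y) = 2*y - 4; vanishes at y ∈ {2}. (-1, 2): f_x = 0, f = 0 — SINGULAR.
  x = 0: f_y(0, y) = 4*y - 10; no integer root y with |y| ≤ 4.
  x = 1: f_y(1, y) = 6*y - 20; no integer root y with |y| ≤ 4.
  x = 2: f_y(2, y) = 8*y - 34; no integer root y with |y| ≤ 4.
  x = 3: f_y(3, y) = 10*y - 52; no integer root y with |y| ≤ 4.
  x = 4: f_y(4, y) = 12*y - 74; no integer root y with |y| ≤ 4.
Only singular point on the grid: (-1, 2).
Classify: substitute x = -1 + u, y = 2 + v and expand: f = -2*u**3 - 2*u**2*v - u**2 + u*v**2 + v**2.
No constant or linear terms (consistent with a singular point). Quadratic part: -u**2 + v**2. Cubic part: -2*u**3 - 2*u**2*v + u*v**2.
The quadratic part v**2 - u**2 = (v − u)(v + u) splits into two distinct linear factors, so there are two distinct tangent lines y − 2 = ±(x − -1) — this is a node (ordinary double point).
Classification: node.


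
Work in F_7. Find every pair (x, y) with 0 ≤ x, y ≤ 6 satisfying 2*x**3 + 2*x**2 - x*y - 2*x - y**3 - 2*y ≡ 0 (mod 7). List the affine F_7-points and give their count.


Affine F_7-points: {(0, 0), (3, 5), (6, 1), (6, 3)}; count = 4.

For each of the 49 pairs (x, y) ∈ F_7², evaluate f(x, y) mod 7. Record the zeros.
  x = 0: [0↦0, 1↦4, 2↦2, 3↦2, 4↦5, 5↦5, 6↦3]  zeros at y ∈ {0}
  x = 1: [0↦2, 1↦5, 2↦2, 3↦1, 4↦3, 5↦2, 6↦6]  zeros at y ∈ ∅
  x = 2: [0↦6, 1↦1, 2↦4, 3↦2, 4↦3, 5↦1, 6↦4]  zeros at y ∈ ∅
  x = 3: [0↦3, 1↦4, 2↦6, 3↦3, 4↦3, 5↦0, 6↦2]  zeros at y ∈ {5}
  x = 4: [0↦5, 1↦5, 2↦6, 3↦2, 4↦1, 5↦4, 6↦5]  zeros at y ∈ ∅
  x = 5: [0↦3, 1↦2, 2↦2, 3↦4, 4↦2, 5↦4, 6↦4]  zeros at y ∈ ∅
  x = 6: [0↦2, 1↦0, 2↦6, 3↦0, 4↦4, 5↦5, 6↦4]  zeros at y ∈ {1, 3}
Collecting zeros: affine points = {(0, 0), (3, 5), (6, 1), (6, 3)}.
Total count |C(F_7)_aff| = 4.


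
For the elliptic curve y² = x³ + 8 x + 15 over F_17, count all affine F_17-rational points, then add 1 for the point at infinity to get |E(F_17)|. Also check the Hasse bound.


Affine points = {(0, 7), (0, 10), (3, 7), (3, 10), (4, 3), (4, 14), (8, 8), (8, 9), (9, 0), (13, 2), (13, 15), (14, 7), (14, 10), (15, 5), (15, 12)}; affine count = 15; |E(F_17)| = 16.

Discriminant check: Δ ∝ 4a³ + 27b² = 4·8³ + 27·15² = 4·512 + 27·225 ≡ 14 (mod 17). Nonzero ⇒ E is nonsingular.
For each x ∈ F_17, compute rhs = x³ + 8·x + 15 mod 17, then count y ∈ F_17 with y² ≡ rhs.
  x = 0: rhs = 15, matching y values: 7, 10 (2 points).
  x = 1: rhs = 7, matching y values: none (0 points).
  x = 2: rhs = 5, matching y values: none (0 points).
  x = 3: rhs = 15, matching y values: 7, 10 (2 points).
  x = 4: rhs = 9, matching y values: 3, 14 (2 points).
  x = 5: rhs = 10, matching y values: none (0 points).
  x = 6: rhs = 7, matching y values: none (0 points).
  x = 7: rhs = 6, matching y values: none (0 points).
  x = 8: rhs = 13, matching y values: 8, 9 (2 points).
  x = 9: rhs = 0, matching y values: 0 (1 points).
  x = 10: rhs = 7, matching y values: none (0 points).
  x = 11: rhs = 6, matching y values: none (0 points).
  x = 12: rhs = 3, matching y values: none (0 points).
  x = 13: rhs = 4, matching y values: 2, 15 (2 points).
  x = 14: rhs = 15, matching y values: 7, 10 (2 points).
  x = 15: rhs = 8, matching y values: 5, 12 (2 points).
  x = 16: rhs = 6, matching y values: none (0 points).
Total affine count: 15.
Full point count |E(F_17)| = 15 + 1 = 16.
Hasse bound: |16 − (17+1)| = |-2| = 2 ≤ 2√17 ≈ 8.2462 ✓.
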